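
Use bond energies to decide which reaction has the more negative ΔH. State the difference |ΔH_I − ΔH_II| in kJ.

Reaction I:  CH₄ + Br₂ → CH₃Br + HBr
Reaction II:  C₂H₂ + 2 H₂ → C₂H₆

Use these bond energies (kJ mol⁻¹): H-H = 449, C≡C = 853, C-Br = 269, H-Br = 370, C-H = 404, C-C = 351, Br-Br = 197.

Reaction I:
  Bonds broken (reactants):
    Br-Br: 1 × 197 = 197
    C-H: 4 × 404 = 1616
    Σ(broken) = 1813 kJ
  Bonds formed (products):
    C-Br: 1 × 269 = 269
    C-H: 3 × 404 = 1212
    H-Br: 1 × 370 = 370
    Σ(formed) = 1851 kJ
  ΔH_I = 1813 − 1851 = −38 kJ
Reaction II:
  Bonds broken (reactants):
    C≡C: 1 × 853 = 853
    C-H: 2 × 404 = 808
    H-H: 2 × 449 = 898
    Σ(broken) = 2559 kJ
  Bonds formed (products):
    C-C: 1 × 351 = 351
    C-H: 6 × 404 = 2424
    Σ(formed) = 2775 kJ
  ΔH_II = 2559 − 2775 = −216 kJ
ΔH_I − ΔH_II = +178 kJ, so reaction II has the more negative ΔH; |ΔH_I − ΔH_II| = 178 kJ.

Reaction II, by 178 kJ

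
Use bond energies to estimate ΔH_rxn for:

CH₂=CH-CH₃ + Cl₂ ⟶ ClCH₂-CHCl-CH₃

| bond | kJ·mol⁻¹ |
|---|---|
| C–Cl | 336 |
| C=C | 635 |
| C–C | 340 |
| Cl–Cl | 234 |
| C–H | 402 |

Bonds broken (reactants):
  C–C: 1 × 340 = 340
  C–H: 6 × 402 = 2412
  C=C: 1 × 635 = 635
  Cl–Cl: 1 × 234 = 234
  Σ(broken) = 3621 kJ
Bonds formed (products):
  C–C: 2 × 340 = 680
  C–Cl: 2 × 336 = 672
  C–H: 6 × 402 = 2412
  Σ(formed) = 3764 kJ
ΔH = Σ(broken) − Σ(formed) = 3621 − 3764 = −143 kJ

ΔH ≈ −143 kJ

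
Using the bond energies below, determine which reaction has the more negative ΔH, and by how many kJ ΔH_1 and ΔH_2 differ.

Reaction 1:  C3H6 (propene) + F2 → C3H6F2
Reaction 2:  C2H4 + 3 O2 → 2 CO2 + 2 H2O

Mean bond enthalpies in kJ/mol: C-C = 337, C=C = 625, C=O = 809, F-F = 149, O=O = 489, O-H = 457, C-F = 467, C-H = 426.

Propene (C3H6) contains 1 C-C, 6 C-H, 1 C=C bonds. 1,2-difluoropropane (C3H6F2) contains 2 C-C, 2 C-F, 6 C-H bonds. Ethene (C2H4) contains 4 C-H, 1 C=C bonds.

Reaction 2, by 771 kJ

Reaction 1:
  Bonds broken (reactants):
    C-C: 1 × 337 = 337
    C-H: 6 × 426 = 2556
    C=C: 1 × 625 = 625
    F-F: 1 × 149 = 149
    Σ(broken) = 3667 kJ
  Bonds formed (products):
    C-C: 2 × 337 = 674
    C-F: 2 × 467 = 934
    C-H: 6 × 426 = 2556
    Σ(formed) = 4164 kJ
  ΔH_1 = 3667 − 4164 = −497 kJ
Reaction 2:
  Bonds broken (reactants):
    C-H: 4 × 426 = 1704
    C=C: 1 × 625 = 625
    O=O: 3 × 489 = 1467
    Σ(broken) = 3796 kJ
  Bonds formed (products):
    C=O: 4 × 809 = 3236
    O-H: 4 × 457 = 1828
    Σ(formed) = 5064 kJ
  ΔH_2 = 3796 − 5064 = −1268 kJ
ΔH_1 − ΔH_2 = +771 kJ, so reaction 2 has the more negative ΔH; |ΔH_1 − ΔH_2| = 771 kJ.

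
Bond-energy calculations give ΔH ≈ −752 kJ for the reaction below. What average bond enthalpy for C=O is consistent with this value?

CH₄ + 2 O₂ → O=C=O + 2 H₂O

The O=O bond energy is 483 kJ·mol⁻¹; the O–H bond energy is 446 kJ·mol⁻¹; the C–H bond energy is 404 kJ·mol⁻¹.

D(C=O) ≈ 775 kJ/mol

Let D be the C=O bond energy.
Σ(broken) = 4×404 + 2×483 = 2582
Σ(formed) = 2×D + 4×446 = 1784 + 2D
ΔH = Σ(broken) − Σ(formed) = (2582) − (1784 + 2D) = +798 − 2D
Setting this equal to −752 kJ gives 2D = 1550, so D = 775 kJ/mol.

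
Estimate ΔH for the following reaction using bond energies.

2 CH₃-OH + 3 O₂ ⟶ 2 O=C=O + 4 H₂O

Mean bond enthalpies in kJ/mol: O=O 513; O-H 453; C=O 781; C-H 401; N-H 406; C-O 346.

ΔH ≈ −1205 kJ

Bonds broken (reactants):
  C-H: 6 × 401 = 2406
  C-O: 2 × 346 = 692
  O-H: 2 × 453 = 906
  O=O: 3 × 513 = 1539
  Σ(broken) = 5543 kJ
Bonds formed (products):
  C=O: 4 × 781 = 3124
  O-H: 8 × 453 = 3624
  Σ(formed) = 6748 kJ
ΔH = Σ(broken) − Σ(formed) = 5543 − 6748 = −1205 kJ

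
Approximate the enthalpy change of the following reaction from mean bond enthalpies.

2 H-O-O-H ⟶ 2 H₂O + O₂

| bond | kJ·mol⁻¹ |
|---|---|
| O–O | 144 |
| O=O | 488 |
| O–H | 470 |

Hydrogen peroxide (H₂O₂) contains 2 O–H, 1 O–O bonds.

Bonds broken (reactants):
  O–H: 4 × 470 = 1880
  O–O: 2 × 144 = 288
  Σ(broken) = 2168 kJ
Bonds formed (products):
  O–H: 4 × 470 = 1880
  O=O: 1 × 488 = 488
  Σ(formed) = 2368 kJ
ΔH = Σ(broken) − Σ(formed) = 2168 − 2368 = −200 kJ

ΔH ≈ −200 kJ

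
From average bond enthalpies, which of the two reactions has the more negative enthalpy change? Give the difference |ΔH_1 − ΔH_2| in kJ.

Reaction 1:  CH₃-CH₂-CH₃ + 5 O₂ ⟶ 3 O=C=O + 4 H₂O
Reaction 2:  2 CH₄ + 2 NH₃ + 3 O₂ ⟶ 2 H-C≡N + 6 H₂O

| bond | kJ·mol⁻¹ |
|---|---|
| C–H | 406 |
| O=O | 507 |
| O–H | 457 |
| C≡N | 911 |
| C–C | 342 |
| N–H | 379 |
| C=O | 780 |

Reaction 1:
  Bonds broken (reactants):
    C–C: 2 × 342 = 684
    C–H: 8 × 406 = 3248
    O=O: 5 × 507 = 2535
    Σ(broken) = 6467 kJ
  Bonds formed (products):
    C=O: 6 × 780 = 4680
    O–H: 8 × 457 = 3656
    Σ(formed) = 8336 kJ
  ΔH_1 = 6467 − 8336 = −1869 kJ
Reaction 2:
  Bonds broken (reactants):
    C–H: 8 × 406 = 3248
    N–H: 6 × 379 = 2274
    O=O: 3 × 507 = 1521
    Σ(broken) = 7043 kJ
  Bonds formed (products):
    C≡N: 2 × 911 = 1822
    C–H: 2 × 406 = 812
    O–H: 12 × 457 = 5484
    Σ(formed) = 8118 kJ
  ΔH_2 = 7043 − 8118 = −1075 kJ
ΔH_1 − ΔH_2 = −794 kJ, so reaction 1 has the more negative ΔH; |ΔH_1 − ΔH_2| = 794 kJ.

Reaction 1, by 794 kJ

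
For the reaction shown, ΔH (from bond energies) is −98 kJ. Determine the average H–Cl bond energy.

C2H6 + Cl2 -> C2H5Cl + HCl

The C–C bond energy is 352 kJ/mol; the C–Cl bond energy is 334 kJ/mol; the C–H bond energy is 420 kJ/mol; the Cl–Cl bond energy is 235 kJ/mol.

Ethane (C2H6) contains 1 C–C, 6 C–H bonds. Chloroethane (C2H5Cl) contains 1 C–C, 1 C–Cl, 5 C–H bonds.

D(H–Cl) ≈ 419 kJ/mol

Let D be the H–Cl bond energy.
Σ(broken) = 1×352 + 6×420 + 1×235 = 3107
Σ(formed) = 1×352 + 1×334 + 5×420 + 1×D = 2786 + D
ΔH = Σ(broken) − Σ(formed) = (3107) − (2786 + D) = +321 − D
Setting this equal to −98 kJ gives D = 419 kJ/mol.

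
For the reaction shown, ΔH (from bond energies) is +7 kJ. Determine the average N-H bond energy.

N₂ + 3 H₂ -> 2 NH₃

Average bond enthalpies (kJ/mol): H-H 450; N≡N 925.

D(N-H) ≈ 378 kJ/mol

Let D be the N-H bond energy.
Σ(broken) = 3×450 + 1×925 = 2275
Σ(formed) = 6×D = 6D
ΔH = Σ(broken) − Σ(formed) = (2275) − (6D) = +2275 − 6D
Setting this equal to +7 kJ gives 6D = 2268, so D = 378 kJ/mol.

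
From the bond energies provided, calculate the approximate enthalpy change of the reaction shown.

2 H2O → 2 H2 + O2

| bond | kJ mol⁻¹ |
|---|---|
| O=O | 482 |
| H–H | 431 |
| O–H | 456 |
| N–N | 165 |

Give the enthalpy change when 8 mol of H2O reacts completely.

Bonds broken (reactants):
  O–H: 4 × 456 = 1824
  Σ(broken) = 1824 kJ
Bonds formed (products):
  H–H: 2 × 431 = 862
  O=O: 1 × 482 = 482
  Σ(formed) = 1344 kJ
ΔH = Σ(broken) − Σ(formed) = 1824 − 1344 = +480 kJ
For 4× the reaction as written: 4 × (+480) = +1920 kJ

ΔH = +1920 kJ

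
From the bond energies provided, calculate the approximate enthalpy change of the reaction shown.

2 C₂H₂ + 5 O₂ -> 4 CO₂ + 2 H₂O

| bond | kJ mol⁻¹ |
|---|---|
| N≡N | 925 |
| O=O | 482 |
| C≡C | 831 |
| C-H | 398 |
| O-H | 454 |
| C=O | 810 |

Bonds broken (reactants):
  C≡C: 2 × 831 = 1662
  C-H: 4 × 398 = 1592
  O=O: 5 × 482 = 2410
  Σ(broken) = 5664 kJ
Bonds formed (products):
  C=O: 8 × 810 = 6480
  O-H: 4 × 454 = 1816
  Σ(formed) = 8296 kJ
ΔH = Σ(broken) − Σ(formed) = 5664 − 8296 = −2632 kJ

ΔH ≈ −2632 kJ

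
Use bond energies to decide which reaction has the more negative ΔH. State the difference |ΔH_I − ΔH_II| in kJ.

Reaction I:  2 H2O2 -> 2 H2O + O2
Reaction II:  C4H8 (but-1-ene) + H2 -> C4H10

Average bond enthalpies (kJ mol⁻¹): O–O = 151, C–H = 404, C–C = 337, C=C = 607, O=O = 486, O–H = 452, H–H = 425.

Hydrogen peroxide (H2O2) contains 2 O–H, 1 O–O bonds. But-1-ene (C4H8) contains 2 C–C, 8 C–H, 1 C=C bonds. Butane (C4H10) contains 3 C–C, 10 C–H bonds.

Reaction I, by 71 kJ

Reaction I:
  Bonds broken (reactants):
    O–H: 4 × 452 = 1808
    O–O: 2 × 151 = 302
    Σ(broken) = 2110 kJ
  Bonds formed (products):
    O–H: 4 × 452 = 1808
    O=O: 1 × 486 = 486
    Σ(formed) = 2294 kJ
  ΔH_I = 2110 − 2294 = −184 kJ
Reaction II:
  Bonds broken (reactants):
    C–C: 2 × 337 = 674
    C–H: 8 × 404 = 3232
    C=C: 1 × 607 = 607
    H–H: 1 × 425 = 425
    Σ(broken) = 4938 kJ
  Bonds formed (products):
    C–C: 3 × 337 = 1011
    C–H: 10 × 404 = 4040
    Σ(formed) = 5051 kJ
  ΔH_II = 4938 − 5051 = −113 kJ
ΔH_I − ΔH_II = −71 kJ, so reaction I has the more negative ΔH; |ΔH_I − ΔH_II| = 71 kJ.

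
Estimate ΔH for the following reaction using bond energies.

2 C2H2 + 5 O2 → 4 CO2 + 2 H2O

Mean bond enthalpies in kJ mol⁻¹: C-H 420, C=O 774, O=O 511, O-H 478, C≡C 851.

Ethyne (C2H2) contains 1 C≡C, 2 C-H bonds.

ΔH ≈ −2167 kJ

Bonds broken (reactants):
  C≡C: 2 × 851 = 1702
  C-H: 4 × 420 = 1680
  O=O: 5 × 511 = 2555
  Σ(broken) = 5937 kJ
Bonds formed (products):
  C=O: 8 × 774 = 6192
  O-H: 4 × 478 = 1912
  Σ(formed) = 8104 kJ
ΔH = Σ(broken) − Σ(formed) = 5937 − 8104 = −2167 kJ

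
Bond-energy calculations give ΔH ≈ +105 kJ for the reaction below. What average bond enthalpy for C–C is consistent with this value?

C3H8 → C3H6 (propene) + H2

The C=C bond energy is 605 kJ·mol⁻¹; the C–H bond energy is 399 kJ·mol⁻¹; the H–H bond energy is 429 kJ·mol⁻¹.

D(C–C) ≈ 341 kJ/mol

Let D be the C–C bond energy.
Σ(broken) = 2×D + 8×399 = 3192 + 2D
Σ(formed) = 1×D + 6×399 + 1×605 + 1×429 = 3428 + D
ΔH = Σ(broken) − Σ(formed) = (3192 + 2D) − (3428 + D) = −236 + D
Setting this equal to +105 kJ gives D = 341 kJ/mol.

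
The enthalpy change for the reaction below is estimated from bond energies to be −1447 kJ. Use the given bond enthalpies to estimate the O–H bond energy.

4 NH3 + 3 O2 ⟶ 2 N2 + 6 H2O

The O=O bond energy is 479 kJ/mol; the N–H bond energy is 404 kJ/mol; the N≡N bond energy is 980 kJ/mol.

Let D be the O–H bond energy.
Σ(broken) = 12×404 + 3×479 = 6285
Σ(formed) = 2×980 + 12×D = 1960 + 12D
ΔH = Σ(broken) − Σ(formed) = (6285) − (1960 + 12D) = +4325 − 12D
Setting this equal to −1447 kJ gives 12D = 5772, so D = 481 kJ/mol.

D(O–H) ≈ 481 kJ/mol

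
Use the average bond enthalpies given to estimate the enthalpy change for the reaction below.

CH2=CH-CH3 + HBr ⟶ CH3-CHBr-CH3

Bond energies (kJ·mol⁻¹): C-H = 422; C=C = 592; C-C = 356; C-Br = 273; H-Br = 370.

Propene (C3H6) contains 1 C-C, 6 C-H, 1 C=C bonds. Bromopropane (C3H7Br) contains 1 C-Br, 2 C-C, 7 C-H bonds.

ΔH ≈ −89 kJ

Bonds broken (reactants):
  C-C: 1 × 356 = 356
  C-H: 6 × 422 = 2532
  C=C: 1 × 592 = 592
  H-Br: 1 × 370 = 370
  Σ(broken) = 3850 kJ
Bonds formed (products):
  C-Br: 1 × 273 = 273
  C-C: 2 × 356 = 712
  C-H: 7 × 422 = 2954
  Σ(formed) = 3939 kJ
ΔH = Σ(broken) − Σ(formed) = 3850 − 3939 = −89 kJ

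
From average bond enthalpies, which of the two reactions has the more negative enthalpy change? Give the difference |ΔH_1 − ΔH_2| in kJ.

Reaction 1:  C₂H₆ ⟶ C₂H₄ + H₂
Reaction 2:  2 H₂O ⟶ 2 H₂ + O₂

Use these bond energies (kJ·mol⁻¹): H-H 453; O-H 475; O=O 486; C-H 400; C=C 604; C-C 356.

Reaction 1, by 409 kJ

Reaction 1:
  Bonds broken (reactants):
    C-C: 1 × 356 = 356
    C-H: 6 × 400 = 2400
    Σ(broken) = 2756 kJ
  Bonds formed (products):
    C-H: 4 × 400 = 1600
    C=C: 1 × 604 = 604
    H-H: 1 × 453 = 453
    Σ(formed) = 2657 kJ
  ΔH_1 = 2756 − 2657 = +99 kJ
Reaction 2:
  Bonds broken (reactants):
    O-H: 4 × 475 = 1900
    Σ(broken) = 1900 kJ
  Bonds formed (products):
    H-H: 2 × 453 = 906
    O=O: 1 × 486 = 486
    Σ(formed) = 1392 kJ
  ΔH_2 = 1900 − 1392 = +508 kJ
ΔH_1 − ΔH_2 = −409 kJ, so reaction 1 has the more negative ΔH; |ΔH_1 − ΔH_2| = 409 kJ.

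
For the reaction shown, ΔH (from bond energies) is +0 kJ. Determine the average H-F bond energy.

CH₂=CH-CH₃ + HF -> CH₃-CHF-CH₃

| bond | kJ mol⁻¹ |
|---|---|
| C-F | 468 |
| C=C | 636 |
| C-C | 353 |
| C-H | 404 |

Let D be the H-F bond energy.
Σ(broken) = 1×353 + 6×404 + 1×636 + 1×D = 3413 + D
Σ(formed) = 2×353 + 1×468 + 7×404 = 4002
ΔH = Σ(broken) − Σ(formed) = (3413 + D) − (4002) = −589 + D
Setting this equal to +0 kJ gives D = 589 kJ/mol.

D(H-F) ≈ 589 kJ/mol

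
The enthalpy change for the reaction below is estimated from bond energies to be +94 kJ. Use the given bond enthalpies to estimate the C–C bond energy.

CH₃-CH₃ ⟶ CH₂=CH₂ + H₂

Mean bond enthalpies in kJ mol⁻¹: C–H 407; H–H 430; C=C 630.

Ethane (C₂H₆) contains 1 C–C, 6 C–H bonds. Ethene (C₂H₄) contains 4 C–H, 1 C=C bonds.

Let D be the C–C bond energy.
Σ(broken) = 1×D + 6×407 = 2442 + D
Σ(formed) = 4×407 + 1×630 + 1×430 = 2688
ΔH = Σ(broken) − Σ(formed) = (2442 + D) − (2688) = −246 + D
Setting this equal to +94 kJ gives D = 340 kJ/mol.

D(C–C) ≈ 340 kJ/mol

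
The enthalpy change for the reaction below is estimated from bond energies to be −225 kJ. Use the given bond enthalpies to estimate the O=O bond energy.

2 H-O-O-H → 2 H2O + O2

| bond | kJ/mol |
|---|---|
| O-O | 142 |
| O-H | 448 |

D(O=O) ≈ 509 kJ/mol

Let D be the O=O bond energy.
Σ(broken) = 4×448 + 2×142 = 2076
Σ(formed) = 4×448 + 1×D = 1792 + D
ΔH = Σ(broken) − Σ(formed) = (2076) − (1792 + D) = +284 − D
Setting this equal to −225 kJ gives D = 509 kJ/mol.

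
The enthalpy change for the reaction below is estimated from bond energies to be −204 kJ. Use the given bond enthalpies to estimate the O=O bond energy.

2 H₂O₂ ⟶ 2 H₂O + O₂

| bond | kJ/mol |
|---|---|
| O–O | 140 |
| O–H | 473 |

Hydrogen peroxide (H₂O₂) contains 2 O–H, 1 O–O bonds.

Let D be the O=O bond energy.
Σ(broken) = 4×473 + 2×140 = 2172
Σ(formed) = 4×473 + 1×D = 1892 + D
ΔH = Σ(broken) − Σ(formed) = (2172) − (1892 + D) = +280 − D
Setting this equal to −204 kJ gives D = 484 kJ/mol.

D(O=O) ≈ 484 kJ/mol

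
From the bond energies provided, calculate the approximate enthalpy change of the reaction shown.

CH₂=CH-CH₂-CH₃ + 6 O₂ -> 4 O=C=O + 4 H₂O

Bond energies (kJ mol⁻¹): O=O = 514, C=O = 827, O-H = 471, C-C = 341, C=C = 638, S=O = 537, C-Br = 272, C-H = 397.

ΔH ≈ −2804 kJ

Bonds broken (reactants):
  C-C: 2 × 341 = 682
  C-H: 8 × 397 = 3176
  C=C: 1 × 638 = 638
  O=O: 6 × 514 = 3084
  Σ(broken) = 7580 kJ
Bonds formed (products):
  C=O: 8 × 827 = 6616
  O-H: 8 × 471 = 3768
  Σ(formed) = 10384 kJ
ΔH = Σ(broken) − Σ(formed) = 7580 − 10384 = −2804 kJ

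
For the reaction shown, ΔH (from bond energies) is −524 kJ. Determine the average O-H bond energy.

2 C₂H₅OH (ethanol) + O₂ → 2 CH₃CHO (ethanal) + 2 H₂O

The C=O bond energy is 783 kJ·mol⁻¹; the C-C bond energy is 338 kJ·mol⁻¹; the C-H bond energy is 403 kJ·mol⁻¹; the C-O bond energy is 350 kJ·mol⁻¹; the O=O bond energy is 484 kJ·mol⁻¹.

D(O-H) ≈ 474 kJ/mol

Let D be the O-H bond energy.
Σ(broken) = 2×338 + 10×403 + 2×350 + 2×D + 1×484 = 5890 + 2D
Σ(formed) = 2×338 + 8×403 + 2×783 + 4×D = 5466 + 4D
ΔH = Σ(broken) − Σ(formed) = (5890 + 2D) − (5466 + 4D) = +424 − 2D
Setting this equal to −524 kJ gives 2D = 948, so D = 474 kJ/mol.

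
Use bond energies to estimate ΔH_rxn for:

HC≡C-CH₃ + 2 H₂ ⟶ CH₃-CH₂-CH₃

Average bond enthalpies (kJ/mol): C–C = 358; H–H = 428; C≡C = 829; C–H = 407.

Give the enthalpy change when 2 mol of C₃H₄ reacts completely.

Bonds broken (reactants):
  C≡C: 1 × 829 = 829
  C–C: 1 × 358 = 358
  C–H: 4 × 407 = 1628
  H–H: 2 × 428 = 856
  Σ(broken) = 3671 kJ
Bonds formed (products):
  C–C: 2 × 358 = 716
  C–H: 8 × 407 = 3256
  Σ(formed) = 3972 kJ
ΔH = Σ(broken) − Σ(formed) = 3671 − 3972 = −301 kJ
For 2× the reaction as written: 2 × (−301) = −602 kJ

ΔH = −602 kJ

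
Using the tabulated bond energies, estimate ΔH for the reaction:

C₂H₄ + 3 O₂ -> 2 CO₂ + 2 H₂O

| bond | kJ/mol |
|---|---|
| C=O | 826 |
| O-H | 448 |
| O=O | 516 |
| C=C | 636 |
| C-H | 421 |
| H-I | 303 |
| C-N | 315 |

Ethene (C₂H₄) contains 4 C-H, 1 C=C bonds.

Bonds broken (reactants):
  C-H: 4 × 421 = 1684
  C=C: 1 × 636 = 636
  O=O: 3 × 516 = 1548
  Σ(broken) = 3868 kJ
Bonds formed (products):
  C=O: 4 × 826 = 3304
  O-H: 4 × 448 = 1792
  Σ(formed) = 5096 kJ
ΔH = Σ(broken) − Σ(formed) = 3868 − 5096 = −1228 kJ

ΔH ≈ −1228 kJ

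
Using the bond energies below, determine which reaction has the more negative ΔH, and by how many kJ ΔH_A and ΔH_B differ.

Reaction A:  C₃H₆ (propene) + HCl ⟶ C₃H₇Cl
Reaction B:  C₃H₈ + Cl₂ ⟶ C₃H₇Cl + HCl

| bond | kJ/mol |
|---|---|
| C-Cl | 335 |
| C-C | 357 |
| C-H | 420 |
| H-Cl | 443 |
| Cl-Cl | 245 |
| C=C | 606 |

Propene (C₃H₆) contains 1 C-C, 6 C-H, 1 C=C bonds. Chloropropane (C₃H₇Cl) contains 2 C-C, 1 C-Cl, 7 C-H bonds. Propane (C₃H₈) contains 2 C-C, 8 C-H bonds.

Reaction B, by 50 kJ

Reaction A:
  Bonds broken (reactants):
    C-C: 1 × 357 = 357
    C-H: 6 × 420 = 2520
    C=C: 1 × 606 = 606
    H-Cl: 1 × 443 = 443
    Σ(broken) = 3926 kJ
  Bonds formed (products):
    C-C: 2 × 357 = 714
    C-Cl: 1 × 335 = 335
    C-H: 7 × 420 = 2940
    Σ(formed) = 3989 kJ
  ΔH_A = 3926 − 3989 = −63 kJ
Reaction B:
  Bonds broken (reactants):
    C-C: 2 × 357 = 714
    C-H: 8 × 420 = 3360
    Cl-Cl: 1 × 245 = 245
    Σ(broken) = 4319 kJ
  Bonds formed (products):
    C-C: 2 × 357 = 714
    C-Cl: 1 × 335 = 335
    C-H: 7 × 420 = 2940
    H-Cl: 1 × 443 = 443
    Σ(formed) = 4432 kJ
  ΔH_B = 4319 − 4432 = −113 kJ
ΔH_A − ΔH_B = +50 kJ, so reaction B has the more negative ΔH; |ΔH_A − ΔH_B| = 50 kJ.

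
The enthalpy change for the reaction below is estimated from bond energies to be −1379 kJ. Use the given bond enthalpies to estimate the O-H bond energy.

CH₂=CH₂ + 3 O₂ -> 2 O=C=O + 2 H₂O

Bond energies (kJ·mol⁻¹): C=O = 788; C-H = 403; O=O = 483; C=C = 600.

D(O-H) ≈ 472 kJ/mol

Let D be the O-H bond energy.
Σ(broken) = 4×403 + 1×600 + 3×483 = 3661
Σ(formed) = 4×788 + 4×D = 3152 + 4D
ΔH = Σ(broken) − Σ(formed) = (3661) − (3152 + 4D) = +509 − 4D
Setting this equal to −1379 kJ gives 4D = 1888, so D = 472 kJ/mol.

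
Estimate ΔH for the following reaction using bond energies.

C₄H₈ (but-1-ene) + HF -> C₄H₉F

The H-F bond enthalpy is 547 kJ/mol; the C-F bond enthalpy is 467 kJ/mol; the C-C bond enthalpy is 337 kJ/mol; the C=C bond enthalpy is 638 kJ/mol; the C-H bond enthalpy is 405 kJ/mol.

Bonds broken (reactants):
  C-C: 2 × 337 = 674
  C-H: 8 × 405 = 3240
  C=C: 1 × 638 = 638
  H-F: 1 × 547 = 547
  Σ(broken) = 5099 kJ
Bonds formed (products):
  C-C: 3 × 337 = 1011
  C-F: 1 × 467 = 467
  C-H: 9 × 405 = 3645
  Σ(formed) = 5123 kJ
ΔH = Σ(broken) − Σ(formed) = 5099 − 5123 = −24 kJ

ΔH ≈ −24 kJ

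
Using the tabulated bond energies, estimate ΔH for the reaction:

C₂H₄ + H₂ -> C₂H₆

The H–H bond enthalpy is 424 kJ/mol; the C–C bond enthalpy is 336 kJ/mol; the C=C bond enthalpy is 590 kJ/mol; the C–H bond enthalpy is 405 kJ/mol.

Bonds broken (reactants):
  C–H: 4 × 405 = 1620
  C=C: 1 × 590 = 590
  H–H: 1 × 424 = 424
  Σ(broken) = 2634 kJ
Bonds formed (products):
  C–C: 1 × 336 = 336
  C–H: 6 × 405 = 2430
  Σ(formed) = 2766 kJ
ΔH = Σ(broken) − Σ(formed) = 2634 − 2766 = −132 kJ

ΔH ≈ −132 kJ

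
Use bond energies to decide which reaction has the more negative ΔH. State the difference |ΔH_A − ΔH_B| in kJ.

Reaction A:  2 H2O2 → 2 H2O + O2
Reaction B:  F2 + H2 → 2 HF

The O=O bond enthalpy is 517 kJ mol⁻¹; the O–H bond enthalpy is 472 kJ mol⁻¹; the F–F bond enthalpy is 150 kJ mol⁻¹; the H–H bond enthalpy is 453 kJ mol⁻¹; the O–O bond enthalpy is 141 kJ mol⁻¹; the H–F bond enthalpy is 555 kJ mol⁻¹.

Reaction A:
  Bonds broken (reactants):
    O–H: 4 × 472 = 1888
    O–O: 2 × 141 = 282
    Σ(broken) = 2170 kJ
  Bonds formed (products):
    O–H: 4 × 472 = 1888
    O=O: 1 × 517 = 517
    Σ(formed) = 2405 kJ
  ΔH_A = 2170 − 2405 = −235 kJ
Reaction B:
  Bonds broken (reactants):
    F–F: 1 × 150 = 150
    H–H: 1 × 453 = 453
    Σ(broken) = 603 kJ
  Bonds formed (products):
    H–F: 2 × 555 = 1110
    Σ(formed) = 1110 kJ
  ΔH_B = 603 − 1110 = −507 kJ
ΔH_A − ΔH_B = +272 kJ, so reaction B has the more negative ΔH; |ΔH_A − ΔH_B| = 272 kJ.

Reaction B, by 272 kJ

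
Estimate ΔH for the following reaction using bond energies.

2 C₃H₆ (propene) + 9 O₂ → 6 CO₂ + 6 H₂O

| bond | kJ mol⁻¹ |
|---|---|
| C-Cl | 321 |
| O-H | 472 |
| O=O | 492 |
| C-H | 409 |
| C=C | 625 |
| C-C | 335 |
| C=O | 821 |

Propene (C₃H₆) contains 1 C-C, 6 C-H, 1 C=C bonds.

ΔH ≈ −4260 kJ

Bonds broken (reactants):
  C-C: 2 × 335 = 670
  C-H: 12 × 409 = 4908
  C=C: 2 × 625 = 1250
  O=O: 9 × 492 = 4428
  Σ(broken) = 11256 kJ
Bonds formed (products):
  C=O: 12 × 821 = 9852
  O-H: 12 × 472 = 5664
  Σ(formed) = 15516 kJ
ΔH = Σ(broken) − Σ(formed) = 11256 − 15516 = −4260 kJ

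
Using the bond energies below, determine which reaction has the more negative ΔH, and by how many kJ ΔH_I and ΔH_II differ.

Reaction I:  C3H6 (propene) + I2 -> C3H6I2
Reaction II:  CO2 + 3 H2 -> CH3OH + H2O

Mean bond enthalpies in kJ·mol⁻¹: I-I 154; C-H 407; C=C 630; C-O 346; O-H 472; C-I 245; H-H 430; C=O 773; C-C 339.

Reaction II, by 102 kJ

Reaction I:
  Bonds broken (reactants):
    C-C: 1 × 339 = 339
    C-H: 6 × 407 = 2442
    C=C: 1 × 630 = 630
    I-I: 1 × 154 = 154
    Σ(broken) = 3565 kJ
  Bonds formed (products):
    C-C: 2 × 339 = 678
    C-H: 6 × 407 = 2442
    C-I: 2 × 245 = 490
    Σ(formed) = 3610 kJ
  ΔH_I = 3565 − 3610 = −45 kJ
Reaction II:
  Bonds broken (reactants):
    C=O: 2 × 773 = 1546
    H-H: 3 × 430 = 1290
    Σ(broken) = 2836 kJ
  Bonds formed (products):
    C-H: 3 × 407 = 1221
    C-O: 1 × 346 = 346
    O-H: 3 × 472 = 1416
    Σ(formed) = 2983 kJ
  ΔH_II = 2836 − 2983 = −147 kJ
ΔH_I − ΔH_II = +102 kJ, so reaction II has the more negative ΔH; |ΔH_I − ΔH_II| = 102 kJ.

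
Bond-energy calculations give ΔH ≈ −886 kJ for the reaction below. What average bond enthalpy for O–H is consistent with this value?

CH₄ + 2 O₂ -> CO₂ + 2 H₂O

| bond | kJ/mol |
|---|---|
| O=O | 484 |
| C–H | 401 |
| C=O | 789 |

Let D be the O–H bond energy.
Σ(broken) = 4×401 + 2×484 = 2572
Σ(formed) = 2×789 + 4×D = 1578 + 4D
ΔH = Σ(broken) − Σ(formed) = (2572) − (1578 + 4D) = +994 − 4D
Setting this equal to −886 kJ gives 4D = 1880, so D = 470 kJ/mol.

D(O–H) ≈ 470 kJ/mol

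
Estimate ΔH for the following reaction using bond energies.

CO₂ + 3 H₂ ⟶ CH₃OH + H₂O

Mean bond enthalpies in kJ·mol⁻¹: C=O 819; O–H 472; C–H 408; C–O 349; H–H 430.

ΔH ≈ −61 kJ

Bonds broken (reactants):
  C=O: 2 × 819 = 1638
  H–H: 3 × 430 = 1290
  Σ(broken) = 2928 kJ
Bonds formed (products):
  C–H: 3 × 408 = 1224
  C–O: 1 × 349 = 349
  O–H: 3 × 472 = 1416
  Σ(formed) = 2989 kJ
ΔH = Σ(broken) − Σ(formed) = 2928 − 2989 = −61 kJ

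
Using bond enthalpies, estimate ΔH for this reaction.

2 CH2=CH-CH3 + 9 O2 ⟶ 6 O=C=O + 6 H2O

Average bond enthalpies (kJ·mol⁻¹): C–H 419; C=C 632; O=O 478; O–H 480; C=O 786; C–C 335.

ΔH ≈ −3928 kJ

Bonds broken (reactants):
  C–C: 2 × 335 = 670
  C–H: 12 × 419 = 5028
  C=C: 2 × 632 = 1264
  O=O: 9 × 478 = 4302
  Σ(broken) = 11264 kJ
Bonds formed (products):
  C=O: 12 × 786 = 9432
  O–H: 12 × 480 = 5760
  Σ(formed) = 15192 kJ
ΔH = Σ(broken) − Σ(formed) = 11264 − 15192 = −3928 kJ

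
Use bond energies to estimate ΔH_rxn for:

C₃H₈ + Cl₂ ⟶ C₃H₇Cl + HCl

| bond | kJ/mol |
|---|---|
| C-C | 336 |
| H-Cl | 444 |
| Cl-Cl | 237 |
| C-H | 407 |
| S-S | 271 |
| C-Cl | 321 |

Bonds broken (reactants):
  C-C: 2 × 336 = 672
  C-H: 8 × 407 = 3256
  Cl-Cl: 1 × 237 = 237
  Σ(broken) = 4165 kJ
Bonds formed (products):
  C-C: 2 × 336 = 672
  C-Cl: 1 × 321 = 321
  C-H: 7 × 407 = 2849
  H-Cl: 1 × 444 = 444
  Σ(formed) = 4286 kJ
ΔH = Σ(broken) − Σ(formed) = 4165 − 4286 = −121 kJ

ΔH ≈ −121 kJ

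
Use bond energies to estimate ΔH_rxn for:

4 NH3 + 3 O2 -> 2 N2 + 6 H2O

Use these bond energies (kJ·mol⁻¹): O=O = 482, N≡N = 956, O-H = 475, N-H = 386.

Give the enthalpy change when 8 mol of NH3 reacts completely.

Bonds broken (reactants):
  N-H: 12 × 386 = 4632
  O=O: 3 × 482 = 1446
  Σ(broken) = 6078 kJ
Bonds formed (products):
  N≡N: 2 × 956 = 1912
  O-H: 12 × 475 = 5700
  Σ(formed) = 7612 kJ
ΔH = Σ(broken) − Σ(formed) = 6078 − 7612 = −1534 kJ
For 2× the reaction as written: 2 × (−1534) = −3068 kJ

ΔH = −3068 kJ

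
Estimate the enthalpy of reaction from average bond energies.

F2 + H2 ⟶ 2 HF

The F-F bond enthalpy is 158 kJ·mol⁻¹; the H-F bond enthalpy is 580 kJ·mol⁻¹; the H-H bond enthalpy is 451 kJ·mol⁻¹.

Bonds broken (reactants):
  F-F: 1 × 158 = 158
  H-H: 1 × 451 = 451
  Σ(broken) = 609 kJ
Bonds formed (products):
  H-F: 2 × 580 = 1160
  Σ(formed) = 1160 kJ
ΔH = Σ(broken) − Σ(formed) = 609 − 1160 = −551 kJ

ΔH ≈ −551 kJ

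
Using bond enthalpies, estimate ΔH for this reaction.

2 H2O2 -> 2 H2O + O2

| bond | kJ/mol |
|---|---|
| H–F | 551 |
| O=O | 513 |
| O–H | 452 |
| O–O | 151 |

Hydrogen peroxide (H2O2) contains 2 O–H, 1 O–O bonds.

Bonds broken (reactants):
  O–H: 4 × 452 = 1808
  O–O: 2 × 151 = 302
  Σ(broken) = 2110 kJ
Bonds formed (products):
  O–H: 4 × 452 = 1808
  O=O: 1 × 513 = 513
  Σ(formed) = 2321 kJ
ΔH = Σ(broken) − Σ(formed) = 2110 − 2321 = −211 kJ

ΔH ≈ −211 kJ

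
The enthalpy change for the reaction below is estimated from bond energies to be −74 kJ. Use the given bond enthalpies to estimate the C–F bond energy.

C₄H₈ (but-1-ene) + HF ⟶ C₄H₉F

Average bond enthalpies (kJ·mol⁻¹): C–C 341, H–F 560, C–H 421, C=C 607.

D(C–F) ≈ 479 kJ/mol

Let D be the C–F bond energy.
Σ(broken) = 2×341 + 8×421 + 1×607 + 1×560 = 5217
Σ(formed) = 3×341 + 1×D + 9×421 = 4812 + D
ΔH = Σ(broken) − Σ(formed) = (5217) − (4812 + D) = +405 − D
Setting this equal to −74 kJ gives D = 479 kJ/mol.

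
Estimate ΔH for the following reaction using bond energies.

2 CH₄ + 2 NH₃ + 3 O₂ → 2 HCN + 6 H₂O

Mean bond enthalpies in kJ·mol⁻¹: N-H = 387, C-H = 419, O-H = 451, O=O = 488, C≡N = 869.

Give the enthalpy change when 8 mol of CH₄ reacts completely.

Bonds broken (reactants):
  C-H: 8 × 419 = 3352
  N-H: 6 × 387 = 2322
  O=O: 3 × 488 = 1464
  Σ(broken) = 7138 kJ
Bonds formed (products):
  C≡N: 2 × 869 = 1738
  C-H: 2 × 419 = 838
  O-H: 12 × 451 = 5412
  Σ(formed) = 7988 kJ
ΔH = Σ(broken) − Σ(formed) = 7138 − 7988 = −850 kJ
For 4× the reaction as written: 4 × (−850) = −3400 kJ

ΔH = −3400 kJ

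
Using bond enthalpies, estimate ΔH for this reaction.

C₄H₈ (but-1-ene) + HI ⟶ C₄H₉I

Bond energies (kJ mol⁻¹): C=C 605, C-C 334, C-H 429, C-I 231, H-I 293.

Bonds broken (reactants):
  C-C: 2 × 334 = 668
  C-H: 8 × 429 = 3432
  C=C: 1 × 605 = 605
  H-I: 1 × 293 = 293
  Σ(broken) = 4998 kJ
Bonds formed (products):
  C-C: 3 × 334 = 1002
  C-H: 9 × 429 = 3861
  C-I: 1 × 231 = 231
  Σ(formed) = 5094 kJ
ΔH = Σ(broken) − Σ(formed) = 4998 − 5094 = −96 kJ

ΔH ≈ −96 kJ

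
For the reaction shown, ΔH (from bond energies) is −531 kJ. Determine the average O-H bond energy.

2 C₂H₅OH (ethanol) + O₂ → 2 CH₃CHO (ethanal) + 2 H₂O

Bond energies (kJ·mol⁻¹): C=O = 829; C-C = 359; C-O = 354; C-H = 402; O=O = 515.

D(O-H) ≈ 450 kJ/mol

Let D be the O-H bond energy.
Σ(broken) = 2×359 + 10×402 + 2×354 + 2×D + 1×515 = 5961 + 2D
Σ(formed) = 2×359 + 8×402 + 2×829 + 4×D = 5592 + 4D
ΔH = Σ(broken) − Σ(formed) = (5961 + 2D) − (5592 + 4D) = +369 − 2D
Setting this equal to −531 kJ gives 2D = 900, so D = 450 kJ/mol.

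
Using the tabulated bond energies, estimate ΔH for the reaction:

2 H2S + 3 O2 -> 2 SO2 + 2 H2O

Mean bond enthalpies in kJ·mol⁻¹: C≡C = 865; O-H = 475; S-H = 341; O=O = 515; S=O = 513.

ΔH ≈ −1043 kJ

Bonds broken (reactants):
  O=O: 3 × 515 = 1545
  S-H: 4 × 341 = 1364
  Σ(broken) = 2909 kJ
Bonds formed (products):
  O-H: 4 × 475 = 1900
  S=O: 4 × 513 = 2052
  Σ(formed) = 3952 kJ
ΔH = Σ(broken) − Σ(formed) = 2909 − 3952 = −1043 kJ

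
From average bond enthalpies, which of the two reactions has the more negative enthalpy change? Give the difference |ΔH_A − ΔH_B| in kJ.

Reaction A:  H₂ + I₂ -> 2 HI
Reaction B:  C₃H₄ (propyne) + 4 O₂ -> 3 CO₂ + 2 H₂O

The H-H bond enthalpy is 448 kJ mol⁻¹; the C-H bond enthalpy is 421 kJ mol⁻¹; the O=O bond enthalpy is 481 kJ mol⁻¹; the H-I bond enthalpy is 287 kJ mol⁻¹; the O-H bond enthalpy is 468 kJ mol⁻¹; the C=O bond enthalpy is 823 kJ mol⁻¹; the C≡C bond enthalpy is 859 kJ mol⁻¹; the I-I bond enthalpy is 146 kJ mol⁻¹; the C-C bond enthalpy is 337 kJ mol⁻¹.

Reaction B, by 2026 kJ

Reaction A:
  Bonds broken (reactants):
    H-H: 1 × 448 = 448
    I-I: 1 × 146 = 146
    Σ(broken) = 594 kJ
  Bonds formed (products):
    H-I: 2 × 287 = 574
    Σ(formed) = 574 kJ
  ΔH_A = 594 − 574 = +20 kJ
Reaction B:
  Bonds broken (reactants):
    C≡C: 1 × 859 = 859
    C-C: 1 × 337 = 337
    C-H: 4 × 421 = 1684
    O=O: 4 × 481 = 1924
    Σ(broken) = 4804 kJ
  Bonds formed (products):
    C=O: 6 × 823 = 4938
    O-H: 4 × 468 = 1872
    Σ(formed) = 6810 kJ
  ΔH_B = 4804 − 6810 = −2006 kJ
ΔH_A − ΔH_B = +2026 kJ, so reaction B has the more negative ΔH; |ΔH_A − ΔH_B| = 2026 kJ.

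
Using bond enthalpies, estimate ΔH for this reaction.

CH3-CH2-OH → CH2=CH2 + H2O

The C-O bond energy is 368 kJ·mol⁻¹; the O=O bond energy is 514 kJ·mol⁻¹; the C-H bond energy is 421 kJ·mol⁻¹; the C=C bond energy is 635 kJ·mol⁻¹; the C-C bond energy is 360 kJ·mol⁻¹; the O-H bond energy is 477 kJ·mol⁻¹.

Bonds broken (reactants):
  C-C: 1 × 360 = 360
  C-H: 5 × 421 = 2105
  C-O: 1 × 368 = 368
  O-H: 1 × 477 = 477
  Σ(broken) = 3310 kJ
Bonds formed (products):
  C-H: 4 × 421 = 1684
  C=C: 1 × 635 = 635
  O-H: 2 × 477 = 954
  Σ(formed) = 3273 kJ
ΔH = Σ(broken) − Σ(formed) = 3310 − 3273 = +37 kJ

ΔH ≈ +37 kJ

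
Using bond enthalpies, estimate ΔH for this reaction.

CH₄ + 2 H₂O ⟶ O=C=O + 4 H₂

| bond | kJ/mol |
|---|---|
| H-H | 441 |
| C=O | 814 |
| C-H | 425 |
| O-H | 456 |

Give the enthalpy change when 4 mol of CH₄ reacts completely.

Bonds broken (reactants):
  C-H: 4 × 425 = 1700
  O-H: 4 × 456 = 1824
  Σ(broken) = 3524 kJ
Bonds formed (products):
  C=O: 2 × 814 = 1628
  H-H: 4 × 441 = 1764
  Σ(formed) = 3392 kJ
ΔH = Σ(broken) − Σ(formed) = 3524 − 3392 = +132 kJ
For 4× the reaction as written: 4 × (+132) = +528 kJ

ΔH = +528 kJ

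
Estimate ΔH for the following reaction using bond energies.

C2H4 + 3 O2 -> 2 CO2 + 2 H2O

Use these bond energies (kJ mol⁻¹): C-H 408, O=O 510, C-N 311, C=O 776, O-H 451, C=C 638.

ΔH ≈ −1108 kJ

Bonds broken (reactants):
  C-H: 4 × 408 = 1632
  C=C: 1 × 638 = 638
  O=O: 3 × 510 = 1530
  Σ(broken) = 3800 kJ
Bonds formed (products):
  C=O: 4 × 776 = 3104
  O-H: 4 × 451 = 1804
  Σ(formed) = 4908 kJ
ΔH = Σ(broken) − Σ(formed) = 3800 − 4908 = −1108 kJ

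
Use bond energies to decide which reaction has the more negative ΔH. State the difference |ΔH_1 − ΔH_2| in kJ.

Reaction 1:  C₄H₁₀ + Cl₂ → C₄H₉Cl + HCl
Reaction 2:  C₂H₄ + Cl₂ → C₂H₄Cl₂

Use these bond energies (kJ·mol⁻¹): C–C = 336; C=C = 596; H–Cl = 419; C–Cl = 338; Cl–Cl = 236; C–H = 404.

Reaction 1:
  Bonds broken (reactants):
    C–C: 3 × 336 = 1008
    C–H: 10 × 404 = 4040
    Cl–Cl: 1 × 236 = 236
    Σ(broken) = 5284 kJ
  Bonds formed (products):
    C–C: 3 × 336 = 1008
    C–Cl: 1 × 338 = 338
    C–H: 9 × 404 = 3636
    H–Cl: 1 × 419 = 419
    Σ(formed) = 5401 kJ
  ΔH_1 = 5284 − 5401 = −117 kJ
Reaction 2:
  Bonds broken (reactants):
    C–H: 4 × 404 = 1616
    C=C: 1 × 596 = 596
    Cl–Cl: 1 × 236 = 236
    Σ(broken) = 2448 kJ
  Bonds formed (products):
    C–C: 1 × 336 = 336
    C–Cl: 2 × 338 = 676
    C–H: 4 × 404 = 1616
    Σ(formed) = 2628 kJ
  ΔH_2 = 2448 − 2628 = −180 kJ
ΔH_1 − ΔH_2 = +63 kJ, so reaction 2 has the more negative ΔH; |ΔH_1 − ΔH_2| = 63 kJ.

Reaction 2, by 63 kJ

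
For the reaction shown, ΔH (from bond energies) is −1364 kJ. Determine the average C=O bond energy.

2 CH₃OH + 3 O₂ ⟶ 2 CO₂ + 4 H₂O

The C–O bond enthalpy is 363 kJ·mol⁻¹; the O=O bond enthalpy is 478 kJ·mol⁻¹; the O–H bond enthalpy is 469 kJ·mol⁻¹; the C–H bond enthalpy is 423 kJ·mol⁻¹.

Let D be the C=O bond energy.
Σ(broken) = 6×423 + 2×363 + 2×469 + 3×478 = 5636
Σ(formed) = 4×D + 8×469 = 3752 + 4D
ΔH = Σ(broken) − Σ(formed) = (5636) − (3752 + 4D) = +1884 − 4D
Setting this equal to −1364 kJ gives 4D = 3248, so D = 812 kJ/mol.

D(C=O) ≈ 812 kJ/mol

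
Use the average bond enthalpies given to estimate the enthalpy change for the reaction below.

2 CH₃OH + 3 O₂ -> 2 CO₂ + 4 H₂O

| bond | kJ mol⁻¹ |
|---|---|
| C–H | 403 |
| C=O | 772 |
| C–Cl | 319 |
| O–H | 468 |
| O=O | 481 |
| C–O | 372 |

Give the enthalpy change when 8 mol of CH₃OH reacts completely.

ΔH = −5164 kJ

Bonds broken (reactants):
  C–H: 6 × 403 = 2418
  C–O: 2 × 372 = 744
  O–H: 2 × 468 = 936
  O=O: 3 × 481 = 1443
  Σ(broken) = 5541 kJ
Bonds formed (products):
  C=O: 4 × 772 = 3088
  O–H: 8 × 468 = 3744
  Σ(formed) = 6832 kJ
ΔH = Σ(broken) − Σ(formed) = 5541 − 6832 = −1291 kJ
For 4× the reaction as written: 4 × (−1291) = −5164 kJ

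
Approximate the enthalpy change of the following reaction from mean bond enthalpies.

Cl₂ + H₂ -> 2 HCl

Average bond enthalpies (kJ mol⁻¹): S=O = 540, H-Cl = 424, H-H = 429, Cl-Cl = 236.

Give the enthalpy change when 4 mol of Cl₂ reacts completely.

ΔH = −732 kJ

Bonds broken (reactants):
  Cl-Cl: 1 × 236 = 236
  H-H: 1 × 429 = 429
  Σ(broken) = 665 kJ
Bonds formed (products):
  H-Cl: 2 × 424 = 848
  Σ(formed) = 848 kJ
ΔH = Σ(broken) − Σ(formed) = 665 − 848 = −183 kJ
For 4× the reaction as written: 4 × (−183) = −732 kJ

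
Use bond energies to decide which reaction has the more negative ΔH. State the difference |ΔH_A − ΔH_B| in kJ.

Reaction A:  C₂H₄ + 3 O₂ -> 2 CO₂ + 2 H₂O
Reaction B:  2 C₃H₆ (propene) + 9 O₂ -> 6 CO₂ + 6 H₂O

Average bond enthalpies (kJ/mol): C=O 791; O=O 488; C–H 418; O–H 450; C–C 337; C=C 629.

Reaction A:
  Bonds broken (reactants):
    C–H: 4 × 418 = 1672
    C=C: 1 × 629 = 629
    O=O: 3 × 488 = 1464
    Σ(broken) = 3765 kJ
  Bonds formed (products):
    C=O: 4 × 791 = 3164
    O–H: 4 × 450 = 1800
    Σ(formed) = 4964 kJ
  ΔH_A = 3765 − 4964 = −1199 kJ
Reaction B:
  Bonds broken (reactants):
    C–C: 2 × 337 = 674
    C–H: 12 × 418 = 5016
    C=C: 2 × 629 = 1258
    O=O: 9 × 488 = 4392
    Σ(broken) = 11340 kJ
  Bonds formed (products):
    C=O: 12 × 791 = 9492
    O–H: 12 × 450 = 5400
    Σ(formed) = 14892 kJ
  ΔH_B = 11340 − 14892 = −3552 kJ
ΔH_A − ΔH_B = +2353 kJ, so reaction B has the more negative ΔH; |ΔH_A − ΔH_B| = 2353 kJ.

Reaction B, by 2353 kJ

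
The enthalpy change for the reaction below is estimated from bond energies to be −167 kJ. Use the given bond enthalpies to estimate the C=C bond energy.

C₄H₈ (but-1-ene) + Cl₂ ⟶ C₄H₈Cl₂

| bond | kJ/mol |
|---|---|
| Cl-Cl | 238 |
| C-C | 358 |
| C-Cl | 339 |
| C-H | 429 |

D(C=C) ≈ 631 kJ/mol

Let D be the C=C bond energy.
Σ(broken) = 2×358 + 8×429 + 1×D + 1×238 = 4386 + D
Σ(formed) = 3×358 + 2×339 + 8×429 = 5184
ΔH = Σ(broken) − Σ(formed) = (4386 + D) − (5184) = −798 + D
Setting this equal to −167 kJ gives D = 631 kJ/mol.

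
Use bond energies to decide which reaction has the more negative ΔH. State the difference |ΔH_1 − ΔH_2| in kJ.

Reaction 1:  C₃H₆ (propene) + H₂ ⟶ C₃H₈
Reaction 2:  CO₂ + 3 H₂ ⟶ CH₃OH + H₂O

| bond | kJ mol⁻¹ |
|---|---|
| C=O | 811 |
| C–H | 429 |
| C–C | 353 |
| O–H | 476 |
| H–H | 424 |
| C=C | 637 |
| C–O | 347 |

Reaction 2, by 18 kJ

Reaction 1:
  Bonds broken (reactants):
    C–C: 1 × 353 = 353
    C–H: 6 × 429 = 2574
    C=C: 1 × 637 = 637
    H–H: 1 × 424 = 424
    Σ(broken) = 3988 kJ
  Bonds formed (products):
    C–C: 2 × 353 = 706
    C–H: 8 × 429 = 3432
    Σ(formed) = 4138 kJ
  ΔH_1 = 3988 − 4138 = −150 kJ
Reaction 2:
  Bonds broken (reactants):
    C=O: 2 × 811 = 1622
    H–H: 3 × 424 = 1272
    Σ(broken) = 2894 kJ
  Bonds formed (products):
    C–H: 3 × 429 = 1287
    C–O: 1 × 347 = 347
    O–H: 3 × 476 = 1428
    Σ(formed) = 3062 kJ
  ΔH_2 = 2894 − 3062 = −168 kJ
ΔH_1 − ΔH_2 = +18 kJ, so reaction 2 has the more negative ΔH; |ΔH_1 − ΔH_2| = 18 kJ.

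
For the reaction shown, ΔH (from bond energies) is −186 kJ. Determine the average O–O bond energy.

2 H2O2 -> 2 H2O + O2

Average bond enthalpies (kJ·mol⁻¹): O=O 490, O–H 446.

D(O–O) ≈ 152 kJ/mol

Let D be the O–O bond energy.
Σ(broken) = 4×446 + 2×D = 1784 + 2D
Σ(formed) = 4×446 + 1×490 = 2274
ΔH = Σ(broken) − Σ(formed) = (1784 + 2D) − (2274) = −490 + 2D
Setting this equal to −186 kJ gives 2D = 304, so D = 152 kJ/mol.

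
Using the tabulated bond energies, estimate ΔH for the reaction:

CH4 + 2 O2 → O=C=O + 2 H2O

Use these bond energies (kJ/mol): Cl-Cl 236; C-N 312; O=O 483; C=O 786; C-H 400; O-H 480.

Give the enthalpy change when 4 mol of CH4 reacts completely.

ΔH = −3704 kJ

Bonds broken (reactants):
  C-H: 4 × 400 = 1600
  O=O: 2 × 483 = 966
  Σ(broken) = 2566 kJ
Bonds formed (products):
  C=O: 2 × 786 = 1572
  O-H: 4 × 480 = 1920
  Σ(formed) = 3492 kJ
ΔH = Σ(broken) − Σ(formed) = 2566 − 3492 = −926 kJ
For 4× the reaction as written: 4 × (−926) = −3704 kJ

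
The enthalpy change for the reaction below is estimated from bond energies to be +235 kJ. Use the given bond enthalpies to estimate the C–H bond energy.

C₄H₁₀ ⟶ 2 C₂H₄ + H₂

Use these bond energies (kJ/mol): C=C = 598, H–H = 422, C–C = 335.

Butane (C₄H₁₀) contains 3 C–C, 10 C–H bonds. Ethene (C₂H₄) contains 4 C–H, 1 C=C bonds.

Let D be the C–H bond energy.
Σ(broken) = 3×335 + 10×D = 1005 + 10D
Σ(formed) = 8×D + 2×598 + 1×422 = 1618 + 8D
ΔH = Σ(broken) − Σ(formed) = (1005 + 10D) − (1618 + 8D) = −613 + 2D
Setting this equal to +235 kJ gives 2D = 848, so D = 424 kJ/mol.

D(C–H) ≈ 424 kJ/mol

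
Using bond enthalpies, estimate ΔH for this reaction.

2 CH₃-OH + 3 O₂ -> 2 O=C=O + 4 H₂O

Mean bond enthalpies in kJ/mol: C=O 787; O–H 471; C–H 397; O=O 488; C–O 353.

ΔH ≈ −1422 kJ

Bonds broken (reactants):
  C–H: 6 × 397 = 2382
  C–O: 2 × 353 = 706
  O–H: 2 × 471 = 942
  O=O: 3 × 488 = 1464
  Σ(broken) = 5494 kJ
Bonds formed (products):
  C=O: 4 × 787 = 3148
  O–H: 8 × 471 = 3768
  Σ(formed) = 6916 kJ
ΔH = Σ(broken) − Σ(formed) = 5494 − 6916 = −1422 kJ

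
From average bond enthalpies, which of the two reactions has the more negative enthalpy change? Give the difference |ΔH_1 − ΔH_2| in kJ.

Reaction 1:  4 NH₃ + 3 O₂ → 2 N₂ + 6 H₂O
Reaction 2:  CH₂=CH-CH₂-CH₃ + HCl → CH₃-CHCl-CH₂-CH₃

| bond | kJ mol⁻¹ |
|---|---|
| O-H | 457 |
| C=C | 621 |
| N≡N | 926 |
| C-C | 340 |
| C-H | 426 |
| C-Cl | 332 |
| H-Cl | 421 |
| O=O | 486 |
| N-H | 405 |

Reaction 1:
  Bonds broken (reactants):
    N-H: 12 × 405 = 4860
    O=O: 3 × 486 = 1458
    Σ(broken) = 6318 kJ
  Bonds formed (products):
    N≡N: 2 × 926 = 1852
    O-H: 12 × 457 = 5484
    Σ(formed) = 7336 kJ
  ΔH_1 = 6318 − 7336 = −1018 kJ
Reaction 2:
  Bonds broken (reactants):
    C-C: 2 × 340 = 680
    C-H: 8 × 426 = 3408
    C=C: 1 × 621 = 621
    H-Cl: 1 × 421 = 421
    Σ(broken) = 5130 kJ
  Bonds formed (products):
    C-C: 3 × 340 = 1020
    C-Cl: 1 × 332 = 332
    C-H: 9 × 426 = 3834
    Σ(formed) = 5186 kJ
  ΔH_2 = 5130 − 5186 = −56 kJ
ΔH_1 − ΔH_2 = −962 kJ, so reaction 1 has the more negative ΔH; |ΔH_1 − ΔH_2| = 962 kJ.

Reaction 1, by 962 kJ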